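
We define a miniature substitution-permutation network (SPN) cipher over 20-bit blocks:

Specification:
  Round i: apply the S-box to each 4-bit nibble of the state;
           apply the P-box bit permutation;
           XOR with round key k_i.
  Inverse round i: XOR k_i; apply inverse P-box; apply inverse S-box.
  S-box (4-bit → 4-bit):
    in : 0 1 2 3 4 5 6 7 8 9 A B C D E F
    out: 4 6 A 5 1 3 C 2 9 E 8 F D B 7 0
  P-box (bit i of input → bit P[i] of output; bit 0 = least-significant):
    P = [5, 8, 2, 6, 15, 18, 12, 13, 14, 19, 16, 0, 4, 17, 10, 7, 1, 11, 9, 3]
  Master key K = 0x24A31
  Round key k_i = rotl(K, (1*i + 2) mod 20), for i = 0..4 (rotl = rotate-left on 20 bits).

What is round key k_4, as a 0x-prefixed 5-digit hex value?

K = 0x24A31
k_0 = rotl(K, (1*0+2) mod 20) = rotl(K, 2) = 0x928C4
k_1 = rotl(K, (1*1+2) mod 20) = rotl(K, 3) = 0x25189
k_2 = rotl(K, (1*2+2) mod 20) = rotl(K, 4) = 0x4A312
k_3 = rotl(K, (1*3+2) mod 20) = rotl(K, 5) = 0x94624
k_4 = rotl(K, (1*4+2) mod 20) = rotl(K, 6) = 0x28C49

0x28C49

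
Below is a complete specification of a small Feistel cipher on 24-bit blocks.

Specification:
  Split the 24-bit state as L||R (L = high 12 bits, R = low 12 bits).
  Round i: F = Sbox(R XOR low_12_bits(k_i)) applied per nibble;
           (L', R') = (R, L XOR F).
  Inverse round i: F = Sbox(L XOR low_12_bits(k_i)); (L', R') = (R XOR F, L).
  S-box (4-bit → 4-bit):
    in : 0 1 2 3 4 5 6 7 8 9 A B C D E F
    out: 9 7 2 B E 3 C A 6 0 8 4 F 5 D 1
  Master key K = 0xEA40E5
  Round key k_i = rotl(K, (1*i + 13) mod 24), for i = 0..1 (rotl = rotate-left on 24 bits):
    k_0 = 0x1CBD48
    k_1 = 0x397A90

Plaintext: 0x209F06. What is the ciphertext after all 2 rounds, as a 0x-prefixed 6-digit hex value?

0x0E47A8

s_0 = plaintext = 0x209F06
s_1 = Round(s_0, k_0) = 0xF060E4
s_2 = Round(s_1, k_1) = 0x0E47A8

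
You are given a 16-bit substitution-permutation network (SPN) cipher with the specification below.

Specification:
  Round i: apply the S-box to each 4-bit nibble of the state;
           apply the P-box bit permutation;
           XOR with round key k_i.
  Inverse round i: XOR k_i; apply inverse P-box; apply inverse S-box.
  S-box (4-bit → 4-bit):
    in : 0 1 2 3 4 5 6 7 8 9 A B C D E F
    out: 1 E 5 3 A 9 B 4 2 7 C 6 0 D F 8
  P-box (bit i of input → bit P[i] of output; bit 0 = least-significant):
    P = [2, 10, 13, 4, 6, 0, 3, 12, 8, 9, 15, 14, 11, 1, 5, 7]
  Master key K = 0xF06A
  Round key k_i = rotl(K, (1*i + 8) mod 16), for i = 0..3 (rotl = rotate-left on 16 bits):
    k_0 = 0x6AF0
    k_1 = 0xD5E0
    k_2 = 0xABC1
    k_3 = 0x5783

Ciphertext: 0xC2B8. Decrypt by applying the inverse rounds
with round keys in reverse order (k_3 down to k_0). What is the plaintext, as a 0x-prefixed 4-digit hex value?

0x976F

s_0 = ciphertext = 0xC2B8
s_1 = InvRound(s_0, k_3) = 0xB214
s_2 = InvRound(s_1, k_2) = 0x5065
s_3 = InvRound(s_2, k_1) = 0xF283
s_4 = InvRound(s_3, k_0) = 0x976F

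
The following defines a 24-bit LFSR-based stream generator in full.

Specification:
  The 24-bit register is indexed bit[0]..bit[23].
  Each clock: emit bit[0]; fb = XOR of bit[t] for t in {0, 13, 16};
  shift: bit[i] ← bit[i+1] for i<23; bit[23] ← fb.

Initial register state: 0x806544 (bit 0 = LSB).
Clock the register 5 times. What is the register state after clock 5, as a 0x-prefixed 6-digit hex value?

reg_0 = 0x806544
clock 1: out=0, reg = 0xC032A2
clock 2: out=0, reg = 0xE01951
clock 3: out=1, reg = 0xF00CA8
clock 4: out=0, reg = 0x780654
clock 5: out=0, reg = 0x3C032A

0x3C032A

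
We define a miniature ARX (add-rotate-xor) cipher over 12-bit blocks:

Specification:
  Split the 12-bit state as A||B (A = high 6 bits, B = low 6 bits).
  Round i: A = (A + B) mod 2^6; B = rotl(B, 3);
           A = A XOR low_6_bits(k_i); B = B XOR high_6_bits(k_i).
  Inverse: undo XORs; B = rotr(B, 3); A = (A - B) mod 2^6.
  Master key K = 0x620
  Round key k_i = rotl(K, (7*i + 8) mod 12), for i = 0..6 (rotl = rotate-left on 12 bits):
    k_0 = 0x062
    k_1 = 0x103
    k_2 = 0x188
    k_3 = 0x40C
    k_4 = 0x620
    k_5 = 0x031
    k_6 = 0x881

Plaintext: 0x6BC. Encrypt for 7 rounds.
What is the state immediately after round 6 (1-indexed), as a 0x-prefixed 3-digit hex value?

s_0 = plaintext = 0x6BC
s_1 = Round(s_0, k_0) = 0xD26
s_2 = Round(s_1, k_1) = 0x670
s_3 = Round(s_2, k_2) = 0x040
s_4 = Round(s_3, k_3) = 0x350
s_5 = Round(s_4, k_4) = 0xF5A
s_6 = Round(s_5, k_5) = 0x993
s_7 = Round(s_6, k_6) = 0xE38

0x993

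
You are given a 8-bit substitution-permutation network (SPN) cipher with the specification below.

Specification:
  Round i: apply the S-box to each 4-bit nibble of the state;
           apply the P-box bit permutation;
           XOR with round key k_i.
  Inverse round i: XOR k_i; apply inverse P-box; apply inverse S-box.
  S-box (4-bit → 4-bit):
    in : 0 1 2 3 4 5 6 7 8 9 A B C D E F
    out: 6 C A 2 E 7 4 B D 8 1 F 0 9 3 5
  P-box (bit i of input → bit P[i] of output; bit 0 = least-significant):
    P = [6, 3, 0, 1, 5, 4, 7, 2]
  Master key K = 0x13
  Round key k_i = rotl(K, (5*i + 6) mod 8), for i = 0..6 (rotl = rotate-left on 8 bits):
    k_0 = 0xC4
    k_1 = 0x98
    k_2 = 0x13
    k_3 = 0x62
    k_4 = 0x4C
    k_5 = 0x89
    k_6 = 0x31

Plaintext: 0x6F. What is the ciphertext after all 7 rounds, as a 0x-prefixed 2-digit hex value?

0x82

s_0 = plaintext = 0x6F
s_1 = Round(s_0, k_0) = 0x05
s_2 = Round(s_1, k_1) = 0x41
s_3 = Round(s_2, k_2) = 0x84
s_4 = Round(s_3, k_3) = 0xCD
s_5 = Round(s_4, k_4) = 0x0E
s_6 = Round(s_5, k_5) = 0x51
s_7 = Round(s_6, k_6) = 0x82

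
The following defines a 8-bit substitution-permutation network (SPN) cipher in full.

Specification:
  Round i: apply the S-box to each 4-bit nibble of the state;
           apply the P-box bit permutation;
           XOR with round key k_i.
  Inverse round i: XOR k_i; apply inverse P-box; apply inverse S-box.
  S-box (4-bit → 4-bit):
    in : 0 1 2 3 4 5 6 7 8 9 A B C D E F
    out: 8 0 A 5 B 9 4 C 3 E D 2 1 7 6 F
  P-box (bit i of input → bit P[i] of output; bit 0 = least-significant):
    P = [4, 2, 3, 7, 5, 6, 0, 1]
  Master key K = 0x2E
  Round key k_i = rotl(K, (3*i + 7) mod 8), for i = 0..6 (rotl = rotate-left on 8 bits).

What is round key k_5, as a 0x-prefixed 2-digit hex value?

0x8B

K = 0x2E
k_0 = rotl(K, (3*0+7) mod 8) = rotl(K, 7) = 0x17
k_1 = rotl(K, (3*1+7) mod 8) = rotl(K, 2) = 0xB8
k_2 = rotl(K, (3*2+7) mod 8) = rotl(K, 5) = 0xC5
k_3 = rotl(K, (3*3+7) mod 8) = rotl(K, 0) = 0x2E
k_4 = rotl(K, (3*4+7) mod 8) = rotl(K, 3) = 0x71
k_5 = rotl(K, (3*5+7) mod 8) = rotl(K, 6) = 0x8B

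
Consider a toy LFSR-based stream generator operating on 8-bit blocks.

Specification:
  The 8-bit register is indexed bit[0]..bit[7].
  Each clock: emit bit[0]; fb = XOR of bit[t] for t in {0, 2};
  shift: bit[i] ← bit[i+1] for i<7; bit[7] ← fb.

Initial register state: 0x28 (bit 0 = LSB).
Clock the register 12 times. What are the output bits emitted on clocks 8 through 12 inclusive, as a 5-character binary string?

00100

reg_0 = 0x28
clock 1: out=0, reg = 0x14
clock 2: out=0, reg = 0x8A
clock 3: out=0, reg = 0x45
clock 4: out=1, reg = 0x22
clock 5: out=0, reg = 0x11
clock 6: out=1, reg = 0x88
clock 7: out=0, reg = 0x44
clock 8: out=0, reg = 0xA2
clock 9: out=0, reg = 0x51
clock 10: out=1, reg = 0xA8
clock 11: out=0, reg = 0x54
clock 12: out=0, reg = 0xAA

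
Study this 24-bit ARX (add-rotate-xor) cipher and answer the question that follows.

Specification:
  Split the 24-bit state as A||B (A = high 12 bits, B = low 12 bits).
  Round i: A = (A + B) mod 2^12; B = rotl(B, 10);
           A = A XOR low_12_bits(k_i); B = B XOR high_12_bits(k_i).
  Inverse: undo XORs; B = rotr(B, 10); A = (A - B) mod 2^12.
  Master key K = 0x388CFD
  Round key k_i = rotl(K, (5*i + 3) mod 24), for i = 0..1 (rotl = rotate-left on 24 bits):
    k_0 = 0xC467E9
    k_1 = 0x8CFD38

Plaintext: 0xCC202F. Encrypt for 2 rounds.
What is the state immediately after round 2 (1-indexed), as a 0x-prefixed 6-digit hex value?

0x65DCDC

s_0 = plaintext = 0xCC202F
s_1 = Round(s_0, k_0) = 0xB1804D
s_2 = Round(s_1, k_1) = 0x65DCDC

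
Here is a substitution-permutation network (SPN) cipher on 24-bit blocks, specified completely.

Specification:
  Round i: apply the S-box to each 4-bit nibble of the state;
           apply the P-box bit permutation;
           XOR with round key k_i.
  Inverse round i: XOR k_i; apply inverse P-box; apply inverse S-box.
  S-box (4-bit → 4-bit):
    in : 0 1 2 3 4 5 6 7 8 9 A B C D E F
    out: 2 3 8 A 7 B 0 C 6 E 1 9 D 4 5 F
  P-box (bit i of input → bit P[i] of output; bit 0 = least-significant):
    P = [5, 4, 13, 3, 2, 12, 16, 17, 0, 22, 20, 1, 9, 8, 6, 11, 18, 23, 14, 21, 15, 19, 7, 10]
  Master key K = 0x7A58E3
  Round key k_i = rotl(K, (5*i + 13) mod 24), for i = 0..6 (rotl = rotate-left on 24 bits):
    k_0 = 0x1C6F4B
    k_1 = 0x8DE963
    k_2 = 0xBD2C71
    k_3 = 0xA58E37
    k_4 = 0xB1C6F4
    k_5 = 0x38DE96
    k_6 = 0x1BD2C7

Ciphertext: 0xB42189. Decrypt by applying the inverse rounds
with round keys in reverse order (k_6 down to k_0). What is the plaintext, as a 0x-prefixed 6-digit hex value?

s_0 = ciphertext = 0xB42189
s_1 = InvRound(s_0, k_6) = 0x1F42F7
s_2 = InvRound(s_1, k_5) = 0xBB7A9A
s_3 = InvRound(s_2, k_4) = 0x56725C
s_4 = InvRound(s_3, k_3) = 0xB97F9C
s_5 = InvRound(s_4, k_2) = 0xDE4A1B
s_6 = InvRound(s_5, k_1) = 0xA6487F
s_7 = InvRound(s_6, k_0) = 0x331DB4

0x331DB4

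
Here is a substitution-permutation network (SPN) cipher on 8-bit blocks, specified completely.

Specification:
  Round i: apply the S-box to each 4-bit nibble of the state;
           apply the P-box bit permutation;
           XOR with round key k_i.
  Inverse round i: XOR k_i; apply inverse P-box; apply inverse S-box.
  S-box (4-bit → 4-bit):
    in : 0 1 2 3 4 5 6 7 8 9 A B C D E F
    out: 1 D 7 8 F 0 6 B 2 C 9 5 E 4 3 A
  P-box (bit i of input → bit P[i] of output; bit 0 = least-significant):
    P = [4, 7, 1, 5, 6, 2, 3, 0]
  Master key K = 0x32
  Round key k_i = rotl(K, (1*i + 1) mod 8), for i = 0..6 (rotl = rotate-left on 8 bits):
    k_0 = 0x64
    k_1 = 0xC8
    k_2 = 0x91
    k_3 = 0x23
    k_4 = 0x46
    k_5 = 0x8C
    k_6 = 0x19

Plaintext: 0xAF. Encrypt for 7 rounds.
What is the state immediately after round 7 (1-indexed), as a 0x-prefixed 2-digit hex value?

s_0 = plaintext = 0xAF
s_1 = Round(s_0, k_0) = 0x85
s_2 = Round(s_1, k_1) = 0xCC
s_3 = Round(s_2, k_2) = 0x3E
s_4 = Round(s_3, k_3) = 0xB2
s_5 = Round(s_4, k_4) = 0x9C
s_6 = Round(s_5, k_5) = 0x27
s_7 = Round(s_6, k_6) = 0xE5

0xE5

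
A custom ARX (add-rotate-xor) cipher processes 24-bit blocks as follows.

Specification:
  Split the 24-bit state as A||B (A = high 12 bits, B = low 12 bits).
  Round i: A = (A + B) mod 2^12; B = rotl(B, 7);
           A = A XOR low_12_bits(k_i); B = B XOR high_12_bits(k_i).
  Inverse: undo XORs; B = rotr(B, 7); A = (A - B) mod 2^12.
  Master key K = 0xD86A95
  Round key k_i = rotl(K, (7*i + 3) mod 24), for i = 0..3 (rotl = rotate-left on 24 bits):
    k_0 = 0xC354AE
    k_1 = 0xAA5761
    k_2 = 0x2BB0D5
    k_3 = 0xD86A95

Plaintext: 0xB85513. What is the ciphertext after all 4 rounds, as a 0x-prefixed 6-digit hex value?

s_0 = plaintext = 0xB85513
s_1 = Round(s_0, k_0) = 0x43659D
s_2 = Round(s_1, k_1) = 0xEB2409
s_3 = Round(s_2, k_2) = 0x26E61B
s_4 = Round(s_3, k_3) = 0x21C036

0x21C036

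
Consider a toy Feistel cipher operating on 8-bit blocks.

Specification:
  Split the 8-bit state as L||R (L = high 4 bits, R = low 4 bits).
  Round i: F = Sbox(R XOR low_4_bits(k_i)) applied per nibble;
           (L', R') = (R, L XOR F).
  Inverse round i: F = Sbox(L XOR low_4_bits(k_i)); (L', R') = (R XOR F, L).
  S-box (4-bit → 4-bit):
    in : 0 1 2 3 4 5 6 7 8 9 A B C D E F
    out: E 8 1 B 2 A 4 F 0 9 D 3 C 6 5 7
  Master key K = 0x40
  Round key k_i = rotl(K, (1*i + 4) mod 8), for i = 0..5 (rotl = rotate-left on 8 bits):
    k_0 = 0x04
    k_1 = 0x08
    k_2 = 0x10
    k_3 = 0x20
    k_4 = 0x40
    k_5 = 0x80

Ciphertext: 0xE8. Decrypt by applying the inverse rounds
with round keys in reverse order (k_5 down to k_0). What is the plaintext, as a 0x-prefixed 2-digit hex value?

0x89

s_0 = ciphertext = 0xE8
s_1 = InvRound(s_0, k_5) = 0xDE
s_2 = InvRound(s_1, k_4) = 0x8D
s_3 = InvRound(s_2, k_3) = 0xD8
s_4 = InvRound(s_3, k_2) = 0xED
s_5 = InvRound(s_4, k_1) = 0x9E
s_6 = InvRound(s_5, k_0) = 0x89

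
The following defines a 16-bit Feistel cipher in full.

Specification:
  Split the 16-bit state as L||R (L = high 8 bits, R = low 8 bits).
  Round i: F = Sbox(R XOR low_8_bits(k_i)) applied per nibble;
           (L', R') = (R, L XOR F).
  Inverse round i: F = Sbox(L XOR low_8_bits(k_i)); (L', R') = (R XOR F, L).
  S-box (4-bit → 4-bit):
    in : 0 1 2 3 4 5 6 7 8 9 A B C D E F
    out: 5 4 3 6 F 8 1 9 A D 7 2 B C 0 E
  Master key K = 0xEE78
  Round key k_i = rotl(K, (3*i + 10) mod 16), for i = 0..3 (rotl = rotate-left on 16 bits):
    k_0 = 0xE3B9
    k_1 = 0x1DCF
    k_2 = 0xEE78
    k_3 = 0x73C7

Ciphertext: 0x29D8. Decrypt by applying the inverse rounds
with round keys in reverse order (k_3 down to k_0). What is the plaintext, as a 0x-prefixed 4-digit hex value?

0x750E

s_0 = ciphertext = 0x29D8
s_1 = InvRound(s_0, k_3) = 0xD829
s_2 = InvRound(s_1, k_2) = 0x5CD8
s_3 = InvRound(s_2, k_1) = 0x0E5C
s_4 = InvRound(s_3, k_0) = 0x750E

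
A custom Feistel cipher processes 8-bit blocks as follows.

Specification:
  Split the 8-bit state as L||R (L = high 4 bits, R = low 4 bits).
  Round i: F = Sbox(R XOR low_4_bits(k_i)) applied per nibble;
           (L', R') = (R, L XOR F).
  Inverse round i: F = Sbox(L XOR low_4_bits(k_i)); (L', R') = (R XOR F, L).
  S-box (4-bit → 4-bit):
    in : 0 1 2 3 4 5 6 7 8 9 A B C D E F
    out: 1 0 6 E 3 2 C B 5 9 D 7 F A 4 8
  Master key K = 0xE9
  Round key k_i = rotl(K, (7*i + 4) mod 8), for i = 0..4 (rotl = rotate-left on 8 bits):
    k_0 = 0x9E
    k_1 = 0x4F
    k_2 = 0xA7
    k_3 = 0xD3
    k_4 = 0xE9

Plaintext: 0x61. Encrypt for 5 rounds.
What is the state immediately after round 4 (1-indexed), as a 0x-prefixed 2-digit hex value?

s_0 = plaintext = 0x61
s_1 = Round(s_0, k_0) = 0x1E
s_2 = Round(s_1, k_1) = 0xE1
s_3 = Round(s_2, k_2) = 0x12
s_4 = Round(s_3, k_3) = 0x21
s_5 = Round(s_4, k_4) = 0x17

0x21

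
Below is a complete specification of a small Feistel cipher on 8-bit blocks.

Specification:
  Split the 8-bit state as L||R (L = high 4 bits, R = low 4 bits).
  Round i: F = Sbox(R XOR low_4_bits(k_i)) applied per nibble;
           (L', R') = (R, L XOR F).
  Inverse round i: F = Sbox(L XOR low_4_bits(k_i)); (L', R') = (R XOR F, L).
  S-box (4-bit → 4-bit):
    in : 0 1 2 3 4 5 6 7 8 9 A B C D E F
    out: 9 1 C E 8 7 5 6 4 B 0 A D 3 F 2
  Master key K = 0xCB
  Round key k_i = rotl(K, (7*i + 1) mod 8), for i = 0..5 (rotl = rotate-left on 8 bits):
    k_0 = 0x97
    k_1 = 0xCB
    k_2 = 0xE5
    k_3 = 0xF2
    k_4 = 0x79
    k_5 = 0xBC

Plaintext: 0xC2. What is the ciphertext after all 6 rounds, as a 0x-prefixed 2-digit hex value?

0x21

s_0 = plaintext = 0xC2
s_1 = Round(s_0, k_0) = 0x2B
s_2 = Round(s_1, k_1) = 0xBB
s_3 = Round(s_2, k_2) = 0xB4
s_4 = Round(s_3, k_3) = 0x4E
s_5 = Round(s_4, k_4) = 0xE2
s_6 = Round(s_5, k_5) = 0x21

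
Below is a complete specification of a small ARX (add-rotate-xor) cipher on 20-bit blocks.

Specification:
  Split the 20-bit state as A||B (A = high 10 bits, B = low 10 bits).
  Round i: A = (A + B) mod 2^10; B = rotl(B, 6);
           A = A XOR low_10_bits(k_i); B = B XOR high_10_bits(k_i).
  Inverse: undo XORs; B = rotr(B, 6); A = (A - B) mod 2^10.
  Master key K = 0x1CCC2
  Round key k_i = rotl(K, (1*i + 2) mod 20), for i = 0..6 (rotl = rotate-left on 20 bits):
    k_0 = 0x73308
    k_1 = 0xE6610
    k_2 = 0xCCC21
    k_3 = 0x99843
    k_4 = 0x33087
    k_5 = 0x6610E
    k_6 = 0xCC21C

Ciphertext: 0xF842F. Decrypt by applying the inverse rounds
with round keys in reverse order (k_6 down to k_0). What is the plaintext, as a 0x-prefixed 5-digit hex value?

s_0 = ciphertext = 0xF842F
s_1 = InvRound(s_0, k_6) = 0x005FC
s_2 = InvRound(s_1, k_5) = 0xB3A41
s_3 = InvRound(s_2, k_4) = 0x5BCDA
s_4 = InvRound(s_3, k_3) = 0x58BCA
s_5 = InvRound(s_4, k_2) = 0x6C393
s_6 = InvRound(s_5, k_1) = 0xC00A0
s_7 = InvRound(s_6, k_0) = 0x50EC5

0x50EC5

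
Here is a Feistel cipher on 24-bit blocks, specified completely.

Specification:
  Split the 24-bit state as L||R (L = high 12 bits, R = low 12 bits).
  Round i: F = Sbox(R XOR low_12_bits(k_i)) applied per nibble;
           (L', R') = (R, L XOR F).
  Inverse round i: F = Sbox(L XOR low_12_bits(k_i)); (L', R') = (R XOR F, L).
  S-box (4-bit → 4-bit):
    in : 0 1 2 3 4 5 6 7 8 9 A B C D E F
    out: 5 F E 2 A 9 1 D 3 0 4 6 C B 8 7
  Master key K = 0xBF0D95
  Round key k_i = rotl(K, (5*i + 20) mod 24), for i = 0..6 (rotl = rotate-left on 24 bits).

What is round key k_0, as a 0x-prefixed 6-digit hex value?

0x5BF0D9

K = 0xBF0D95
k_0 = rotl(K, (5*0+20) mod 24) = rotl(K, 20) = 0x5BF0D9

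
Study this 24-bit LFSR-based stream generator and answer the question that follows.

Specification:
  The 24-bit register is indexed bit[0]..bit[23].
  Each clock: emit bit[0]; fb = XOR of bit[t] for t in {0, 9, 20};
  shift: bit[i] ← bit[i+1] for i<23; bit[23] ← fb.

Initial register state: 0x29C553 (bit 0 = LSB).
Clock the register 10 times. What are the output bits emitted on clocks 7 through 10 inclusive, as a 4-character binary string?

reg_0 = 0x29C553
clock 1: out=1, reg = 0x94E2A9
clock 2: out=1, reg = 0xCA7154
clock 3: out=0, reg = 0x6538AA
clock 4: out=0, reg = 0x329C55
clock 5: out=1, reg = 0x194E2A
clock 6: out=0, reg = 0x0CA715
clock 7: out=1, reg = 0x06538A
clock 8: out=0, reg = 0x8329C5
clock 9: out=1, reg = 0xC194E2
clock 10: out=0, reg = 0x60CA71

1010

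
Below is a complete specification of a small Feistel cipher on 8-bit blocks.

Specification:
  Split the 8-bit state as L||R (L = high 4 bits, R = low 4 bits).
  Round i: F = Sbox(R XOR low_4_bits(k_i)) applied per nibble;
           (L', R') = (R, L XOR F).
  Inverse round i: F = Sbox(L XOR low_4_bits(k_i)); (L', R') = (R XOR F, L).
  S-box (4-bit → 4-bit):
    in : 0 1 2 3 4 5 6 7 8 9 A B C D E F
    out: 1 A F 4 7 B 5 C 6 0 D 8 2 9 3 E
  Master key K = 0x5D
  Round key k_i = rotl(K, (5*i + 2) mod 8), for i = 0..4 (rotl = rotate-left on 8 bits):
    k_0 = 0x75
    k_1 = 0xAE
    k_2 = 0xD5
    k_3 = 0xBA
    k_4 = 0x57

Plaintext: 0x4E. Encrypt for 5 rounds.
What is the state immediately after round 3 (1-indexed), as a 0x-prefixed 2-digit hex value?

s_0 = plaintext = 0x4E
s_1 = Round(s_0, k_0) = 0xEC
s_2 = Round(s_1, k_1) = 0xC1
s_3 = Round(s_2, k_2) = 0x1B
s_4 = Round(s_3, k_3) = 0xBB
s_5 = Round(s_4, k_4) = 0xB9

0x1B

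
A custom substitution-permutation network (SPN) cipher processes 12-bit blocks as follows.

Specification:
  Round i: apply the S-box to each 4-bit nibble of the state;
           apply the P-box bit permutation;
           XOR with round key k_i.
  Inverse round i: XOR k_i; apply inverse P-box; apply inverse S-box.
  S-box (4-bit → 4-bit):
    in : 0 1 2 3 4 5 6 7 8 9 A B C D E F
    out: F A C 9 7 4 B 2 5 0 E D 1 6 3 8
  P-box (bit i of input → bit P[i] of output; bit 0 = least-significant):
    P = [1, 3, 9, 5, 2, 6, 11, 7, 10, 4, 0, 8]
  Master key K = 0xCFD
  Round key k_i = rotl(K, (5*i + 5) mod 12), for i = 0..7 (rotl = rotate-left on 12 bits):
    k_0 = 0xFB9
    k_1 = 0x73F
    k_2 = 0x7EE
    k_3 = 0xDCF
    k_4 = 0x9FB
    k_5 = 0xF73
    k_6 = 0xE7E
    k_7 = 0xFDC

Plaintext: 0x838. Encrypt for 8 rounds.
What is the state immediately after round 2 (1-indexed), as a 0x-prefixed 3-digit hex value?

s_0 = plaintext = 0x838
s_1 = Round(s_0, k_0) = 0x93E
s_2 = Round(s_1, k_1) = 0x7B1
s_3 = Round(s_2, k_2) = 0xF52
s_4 = Round(s_3, k_3) = 0x6EF
s_5 = Round(s_4, k_4) = 0xC8F
s_6 = Round(s_5, k_5) = 0x357
s_7 = Round(s_6, k_6) = 0x376
s_8 = Round(s_7, k_7) = 0xAB6

0x7B1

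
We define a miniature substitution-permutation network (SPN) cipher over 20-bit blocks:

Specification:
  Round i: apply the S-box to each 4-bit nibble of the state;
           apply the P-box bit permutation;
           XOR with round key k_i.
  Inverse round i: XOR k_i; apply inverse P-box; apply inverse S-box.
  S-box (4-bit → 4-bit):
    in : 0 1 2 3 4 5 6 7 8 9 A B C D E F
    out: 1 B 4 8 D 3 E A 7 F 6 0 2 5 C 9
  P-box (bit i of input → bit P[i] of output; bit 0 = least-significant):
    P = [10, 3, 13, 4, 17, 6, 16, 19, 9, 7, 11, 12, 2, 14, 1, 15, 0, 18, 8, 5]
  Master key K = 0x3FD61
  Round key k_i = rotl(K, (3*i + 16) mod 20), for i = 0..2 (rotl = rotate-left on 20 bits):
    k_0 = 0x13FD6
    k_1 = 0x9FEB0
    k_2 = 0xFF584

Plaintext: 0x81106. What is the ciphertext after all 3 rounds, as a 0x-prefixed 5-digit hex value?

s_0 = plaintext = 0x81106
s_1 = Round(s_0, k_0) = 0x7CC4B
s_2 = Round(s_1, k_1) = 0x6BE10
s_3 = Round(s_2, k_2) = 0x1E8E4

0x1E8E4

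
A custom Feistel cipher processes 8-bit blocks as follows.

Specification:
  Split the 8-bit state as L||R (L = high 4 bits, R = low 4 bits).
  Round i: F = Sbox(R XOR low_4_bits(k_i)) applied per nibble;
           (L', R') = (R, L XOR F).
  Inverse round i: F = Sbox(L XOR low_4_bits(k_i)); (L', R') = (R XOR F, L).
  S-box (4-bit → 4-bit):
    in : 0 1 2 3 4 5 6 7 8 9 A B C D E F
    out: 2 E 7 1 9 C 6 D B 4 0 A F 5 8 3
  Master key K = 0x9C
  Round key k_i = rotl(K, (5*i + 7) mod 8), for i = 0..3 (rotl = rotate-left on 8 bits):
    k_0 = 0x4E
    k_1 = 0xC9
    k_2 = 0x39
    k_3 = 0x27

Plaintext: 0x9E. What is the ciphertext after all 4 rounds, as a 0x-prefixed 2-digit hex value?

s_0 = plaintext = 0x9E
s_1 = Round(s_0, k_0) = 0xEB
s_2 = Round(s_1, k_1) = 0xB9
s_3 = Round(s_2, k_2) = 0x99
s_4 = Round(s_3, k_3) = 0x91

0x91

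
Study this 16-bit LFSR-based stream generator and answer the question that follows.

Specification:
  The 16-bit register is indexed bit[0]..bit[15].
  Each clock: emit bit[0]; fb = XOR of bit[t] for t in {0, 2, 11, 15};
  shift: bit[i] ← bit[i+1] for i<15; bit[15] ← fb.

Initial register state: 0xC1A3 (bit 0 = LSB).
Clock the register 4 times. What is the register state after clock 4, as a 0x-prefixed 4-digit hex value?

0xEC1A

reg_0 = 0xC1A3
clock 1: out=1, reg = 0x60D1
clock 2: out=1, reg = 0xB068
clock 3: out=0, reg = 0xD834
clock 4: out=0, reg = 0xEC1A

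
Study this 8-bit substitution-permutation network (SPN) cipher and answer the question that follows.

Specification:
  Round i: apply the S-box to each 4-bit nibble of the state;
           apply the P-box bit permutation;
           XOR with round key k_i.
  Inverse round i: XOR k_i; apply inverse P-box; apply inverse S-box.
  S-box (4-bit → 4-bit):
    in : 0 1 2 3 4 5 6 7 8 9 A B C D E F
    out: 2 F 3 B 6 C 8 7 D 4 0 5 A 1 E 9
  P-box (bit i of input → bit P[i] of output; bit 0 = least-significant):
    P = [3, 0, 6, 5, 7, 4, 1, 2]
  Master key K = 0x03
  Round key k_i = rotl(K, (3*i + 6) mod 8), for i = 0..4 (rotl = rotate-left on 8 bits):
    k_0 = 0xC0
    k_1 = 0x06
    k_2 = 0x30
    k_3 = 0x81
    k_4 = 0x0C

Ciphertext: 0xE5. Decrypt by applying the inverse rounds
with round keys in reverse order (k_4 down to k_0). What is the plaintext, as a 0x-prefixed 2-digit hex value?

0xD6

s_0 = ciphertext = 0xE5
s_1 = InvRound(s_0, k_4) = 0xD1
s_2 = InvRound(s_1, k_3) = 0x09
s_3 = InvRound(s_2, k_2) = 0x03
s_4 = InvRound(s_3, k_1) = 0x60
s_5 = InvRound(s_4, k_0) = 0xD6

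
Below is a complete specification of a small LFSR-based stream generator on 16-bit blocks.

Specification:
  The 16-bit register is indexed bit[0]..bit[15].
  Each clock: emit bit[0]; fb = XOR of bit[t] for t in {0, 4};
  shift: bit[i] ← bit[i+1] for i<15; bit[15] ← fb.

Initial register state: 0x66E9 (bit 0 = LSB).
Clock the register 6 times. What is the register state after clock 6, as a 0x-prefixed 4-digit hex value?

reg_0 = 0x66E9
clock 1: out=1, reg = 0xB374
clock 2: out=0, reg = 0xD9BA
clock 3: out=0, reg = 0xECDD
clock 4: out=1, reg = 0x766E
clock 5: out=0, reg = 0x3B37
clock 6: out=1, reg = 0x1D9B

0x1D9B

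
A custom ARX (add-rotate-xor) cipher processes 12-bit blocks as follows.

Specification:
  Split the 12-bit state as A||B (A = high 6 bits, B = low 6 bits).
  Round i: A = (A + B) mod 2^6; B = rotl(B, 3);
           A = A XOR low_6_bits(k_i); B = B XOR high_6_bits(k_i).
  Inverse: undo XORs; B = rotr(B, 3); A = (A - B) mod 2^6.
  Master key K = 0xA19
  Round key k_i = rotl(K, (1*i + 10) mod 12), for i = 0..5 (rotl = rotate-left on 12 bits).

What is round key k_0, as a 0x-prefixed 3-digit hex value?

0x686

K = 0xA19
k_0 = rotl(K, (1*0+10) mod 12) = rotl(K, 10) = 0x686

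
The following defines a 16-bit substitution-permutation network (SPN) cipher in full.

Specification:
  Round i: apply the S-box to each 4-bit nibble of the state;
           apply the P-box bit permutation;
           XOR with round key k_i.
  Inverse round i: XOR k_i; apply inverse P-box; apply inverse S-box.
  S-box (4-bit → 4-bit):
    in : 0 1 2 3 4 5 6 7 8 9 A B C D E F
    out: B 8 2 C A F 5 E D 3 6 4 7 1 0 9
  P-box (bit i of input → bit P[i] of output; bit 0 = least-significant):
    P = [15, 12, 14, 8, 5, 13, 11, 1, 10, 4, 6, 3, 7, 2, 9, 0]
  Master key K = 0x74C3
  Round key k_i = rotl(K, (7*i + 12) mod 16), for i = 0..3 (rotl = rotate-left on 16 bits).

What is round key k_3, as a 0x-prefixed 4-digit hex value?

0xE986

K = 0x74C3
k_0 = rotl(K, (7*0+12) mod 16) = rotl(K, 12) = 0x374C
k_1 = rotl(K, (7*1+12) mod 16) = rotl(K, 3) = 0xA61B
k_2 = rotl(K, (7*2+12) mod 16) = rotl(K, 10) = 0x0DD3
k_3 = rotl(K, (7*3+12) mod 16) = rotl(K, 1) = 0xE986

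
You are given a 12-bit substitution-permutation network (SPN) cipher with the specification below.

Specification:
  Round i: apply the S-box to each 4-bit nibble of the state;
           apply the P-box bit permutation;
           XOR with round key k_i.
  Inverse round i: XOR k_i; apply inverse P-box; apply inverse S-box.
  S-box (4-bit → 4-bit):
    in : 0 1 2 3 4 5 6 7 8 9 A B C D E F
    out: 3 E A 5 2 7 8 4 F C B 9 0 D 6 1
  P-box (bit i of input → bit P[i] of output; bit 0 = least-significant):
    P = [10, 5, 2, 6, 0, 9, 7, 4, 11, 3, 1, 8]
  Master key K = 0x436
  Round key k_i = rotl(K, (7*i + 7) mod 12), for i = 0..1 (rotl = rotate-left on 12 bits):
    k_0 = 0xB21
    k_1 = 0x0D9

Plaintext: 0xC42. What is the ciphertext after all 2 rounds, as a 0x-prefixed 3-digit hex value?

s_0 = plaintext = 0xC42
s_1 = Round(s_0, k_0) = 0x941
s_2 = Round(s_1, k_1) = 0x3BF

0x3BF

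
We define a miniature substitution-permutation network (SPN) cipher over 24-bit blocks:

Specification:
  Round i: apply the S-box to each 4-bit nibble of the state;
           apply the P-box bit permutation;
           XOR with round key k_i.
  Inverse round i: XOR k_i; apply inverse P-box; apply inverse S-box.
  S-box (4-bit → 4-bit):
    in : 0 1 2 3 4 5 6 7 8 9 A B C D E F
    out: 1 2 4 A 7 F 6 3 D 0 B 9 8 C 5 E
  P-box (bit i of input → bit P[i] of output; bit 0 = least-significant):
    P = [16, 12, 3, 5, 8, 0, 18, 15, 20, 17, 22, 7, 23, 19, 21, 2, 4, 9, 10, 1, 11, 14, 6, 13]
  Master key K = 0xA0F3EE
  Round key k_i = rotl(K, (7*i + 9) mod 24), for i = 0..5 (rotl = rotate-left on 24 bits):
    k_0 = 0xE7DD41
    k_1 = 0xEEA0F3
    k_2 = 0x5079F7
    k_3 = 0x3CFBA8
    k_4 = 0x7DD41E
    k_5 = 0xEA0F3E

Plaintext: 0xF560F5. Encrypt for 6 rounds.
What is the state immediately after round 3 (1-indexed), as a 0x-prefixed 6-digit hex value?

0x195EB5

s_0 = plaintext = 0xF560F5
s_1 = Round(s_0, k_0) = 0xDA2B3A
s_2 = Round(s_1, k_1) = 0xDF1200
s_3 = Round(s_2, k_2) = 0x195EB5
s_4 = Round(s_3, k_3) = 0xC52A84
s_5 = Round(s_4, k_4) = 0x4A6384
s_6 = Round(s_5, k_5) = 0xC5D4E4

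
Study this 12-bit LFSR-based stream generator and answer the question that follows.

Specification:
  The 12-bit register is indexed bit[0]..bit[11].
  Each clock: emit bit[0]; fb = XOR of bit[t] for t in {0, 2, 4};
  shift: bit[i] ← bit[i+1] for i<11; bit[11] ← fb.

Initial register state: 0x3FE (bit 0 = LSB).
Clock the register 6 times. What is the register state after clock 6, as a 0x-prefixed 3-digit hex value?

0xF8F

reg_0 = 0x3FE
clock 1: out=0, reg = 0x1FF
clock 2: out=1, reg = 0x8FF
clock 3: out=1, reg = 0xC7F
clock 4: out=1, reg = 0xE3F
clock 5: out=1, reg = 0xF1F
clock 6: out=1, reg = 0xF8F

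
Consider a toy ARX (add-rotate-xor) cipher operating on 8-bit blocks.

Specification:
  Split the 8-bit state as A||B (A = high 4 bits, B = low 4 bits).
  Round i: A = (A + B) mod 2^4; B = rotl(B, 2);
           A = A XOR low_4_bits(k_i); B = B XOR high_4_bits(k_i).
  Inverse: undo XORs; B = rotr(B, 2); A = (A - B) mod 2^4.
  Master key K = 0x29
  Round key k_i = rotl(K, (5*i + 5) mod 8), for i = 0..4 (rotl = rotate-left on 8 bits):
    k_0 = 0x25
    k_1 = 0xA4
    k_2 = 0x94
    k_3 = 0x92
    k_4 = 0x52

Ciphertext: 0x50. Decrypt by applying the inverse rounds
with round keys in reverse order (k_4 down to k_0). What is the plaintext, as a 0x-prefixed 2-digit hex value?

0x68

s_0 = ciphertext = 0x50
s_1 = InvRound(s_0, k_4) = 0x25
s_2 = InvRound(s_1, k_3) = 0xD3
s_3 = InvRound(s_2, k_2) = 0xFA
s_4 = InvRound(s_3, k_1) = 0xB0
s_5 = InvRound(s_4, k_0) = 0x68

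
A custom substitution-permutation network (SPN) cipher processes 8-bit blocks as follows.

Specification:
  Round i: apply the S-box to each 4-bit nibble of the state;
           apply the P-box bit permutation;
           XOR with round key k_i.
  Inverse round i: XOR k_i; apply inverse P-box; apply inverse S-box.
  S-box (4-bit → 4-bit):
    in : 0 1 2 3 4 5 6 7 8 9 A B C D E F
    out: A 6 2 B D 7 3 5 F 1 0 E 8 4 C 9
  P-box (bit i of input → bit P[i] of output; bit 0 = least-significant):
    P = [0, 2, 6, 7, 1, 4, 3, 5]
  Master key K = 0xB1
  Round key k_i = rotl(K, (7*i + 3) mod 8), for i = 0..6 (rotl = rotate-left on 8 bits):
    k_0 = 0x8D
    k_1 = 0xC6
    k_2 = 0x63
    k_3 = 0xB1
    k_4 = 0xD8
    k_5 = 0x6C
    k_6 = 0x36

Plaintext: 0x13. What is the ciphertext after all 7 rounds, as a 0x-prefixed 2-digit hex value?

s_0 = plaintext = 0x13
s_1 = Round(s_0, k_0) = 0x10
s_2 = Round(s_1, k_1) = 0x5A
s_3 = Round(s_2, k_2) = 0x79
s_4 = Round(s_3, k_3) = 0xBA
s_5 = Round(s_4, k_4) = 0xE0
s_6 = Round(s_5, k_5) = 0xC0
s_7 = Round(s_6, k_6) = 0x92

0x92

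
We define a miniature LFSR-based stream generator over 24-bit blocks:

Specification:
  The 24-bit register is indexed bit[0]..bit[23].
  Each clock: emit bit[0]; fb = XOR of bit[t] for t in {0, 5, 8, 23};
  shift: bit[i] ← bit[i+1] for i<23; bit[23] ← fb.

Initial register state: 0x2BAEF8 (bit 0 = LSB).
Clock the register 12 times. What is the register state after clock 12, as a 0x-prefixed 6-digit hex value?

0x81F2BA

reg_0 = 0x2BAEF8
clock 1: out=0, reg = 0x95D77C
clock 2: out=0, reg = 0xCAEBBE
clock 3: out=0, reg = 0xE575DF
clock 4: out=1, reg = 0xF2BAEF
clock 5: out=1, reg = 0xF95D77
clock 6: out=1, reg = 0x7CAEBB
clock 7: out=1, reg = 0x3E575D
clock 8: out=1, reg = 0x1F2BAE
clock 9: out=0, reg = 0x0F95D7
clock 10: out=1, reg = 0x07CAEB
clock 11: out=1, reg = 0x03E575
clock 12: out=1, reg = 0x81F2BA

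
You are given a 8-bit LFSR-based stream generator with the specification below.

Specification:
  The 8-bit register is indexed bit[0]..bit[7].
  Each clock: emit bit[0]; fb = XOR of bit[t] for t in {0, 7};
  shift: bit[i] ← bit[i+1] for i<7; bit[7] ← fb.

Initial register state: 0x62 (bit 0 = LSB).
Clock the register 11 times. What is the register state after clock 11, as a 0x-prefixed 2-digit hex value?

0xBB

reg_0 = 0x62
clock 1: out=0, reg = 0x31
clock 2: out=1, reg = 0x98
clock 3: out=0, reg = 0xCC
clock 4: out=0, reg = 0xE6
clock 5: out=0, reg = 0xF3
clock 6: out=1, reg = 0x79
clock 7: out=1, reg = 0xBC
clock 8: out=0, reg = 0xDE
clock 9: out=0, reg = 0xEF
clock 10: out=1, reg = 0x77
clock 11: out=1, reg = 0xBB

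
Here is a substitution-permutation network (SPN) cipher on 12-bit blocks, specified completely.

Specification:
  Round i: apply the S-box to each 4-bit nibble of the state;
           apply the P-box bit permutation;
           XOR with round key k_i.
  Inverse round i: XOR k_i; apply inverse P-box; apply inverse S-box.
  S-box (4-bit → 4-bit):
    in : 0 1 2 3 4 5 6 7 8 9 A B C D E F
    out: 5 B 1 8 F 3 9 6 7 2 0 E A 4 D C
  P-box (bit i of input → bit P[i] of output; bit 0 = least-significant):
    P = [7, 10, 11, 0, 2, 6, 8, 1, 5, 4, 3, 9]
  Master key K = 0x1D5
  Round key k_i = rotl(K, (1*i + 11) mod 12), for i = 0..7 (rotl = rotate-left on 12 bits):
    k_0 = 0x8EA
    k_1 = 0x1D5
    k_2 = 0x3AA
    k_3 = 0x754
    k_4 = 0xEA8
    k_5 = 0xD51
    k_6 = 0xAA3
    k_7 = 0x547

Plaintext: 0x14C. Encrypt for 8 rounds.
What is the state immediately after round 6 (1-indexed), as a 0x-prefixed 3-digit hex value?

s_0 = plaintext = 0x14C
s_1 = Round(s_0, k_0) = 0xF9D
s_2 = Round(s_1, k_1) = 0xB9D
s_3 = Round(s_2, k_2) = 0x9F2
s_4 = Round(s_3, k_3) = 0x6C6
s_5 = Round(s_4, k_4) = 0xC4B
s_6 = Round(s_5, k_5) = 0x206
s_7 = Round(s_6, k_6) = 0xB06
s_8 = Round(s_7, k_7) = 0x6DA

0x206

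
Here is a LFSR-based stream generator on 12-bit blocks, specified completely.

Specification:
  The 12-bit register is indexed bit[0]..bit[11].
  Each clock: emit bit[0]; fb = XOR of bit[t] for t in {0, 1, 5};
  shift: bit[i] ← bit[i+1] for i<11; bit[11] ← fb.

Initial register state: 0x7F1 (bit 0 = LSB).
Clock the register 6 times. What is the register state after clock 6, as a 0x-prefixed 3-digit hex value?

0xD9F

reg_0 = 0x7F1
clock 1: out=1, reg = 0x3F8
clock 2: out=0, reg = 0x9FC
clock 3: out=0, reg = 0xCFE
clock 4: out=0, reg = 0x67F
clock 5: out=1, reg = 0xB3F
clock 6: out=1, reg = 0xD9F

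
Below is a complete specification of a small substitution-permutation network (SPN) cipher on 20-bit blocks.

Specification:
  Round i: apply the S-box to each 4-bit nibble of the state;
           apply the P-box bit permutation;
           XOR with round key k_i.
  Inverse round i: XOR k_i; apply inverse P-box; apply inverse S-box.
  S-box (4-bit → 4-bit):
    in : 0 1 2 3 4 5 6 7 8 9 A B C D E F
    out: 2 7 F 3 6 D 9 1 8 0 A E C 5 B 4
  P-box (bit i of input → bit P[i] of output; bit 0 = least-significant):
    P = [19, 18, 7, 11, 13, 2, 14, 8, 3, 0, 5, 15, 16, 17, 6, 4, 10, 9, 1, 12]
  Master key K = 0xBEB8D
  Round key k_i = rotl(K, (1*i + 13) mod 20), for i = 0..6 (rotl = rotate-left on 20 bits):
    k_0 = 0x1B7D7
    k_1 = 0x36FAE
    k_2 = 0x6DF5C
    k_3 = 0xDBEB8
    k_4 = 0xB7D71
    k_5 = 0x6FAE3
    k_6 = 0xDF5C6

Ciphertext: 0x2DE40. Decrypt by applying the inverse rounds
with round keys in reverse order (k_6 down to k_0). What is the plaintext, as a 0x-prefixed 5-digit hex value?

0x42A34

s_0 = ciphertext = 0x2DE40
s_1 = InvRound(s_0, k_6) = 0x439E2
s_2 = InvRound(s_1, k_5) = 0x00AC9
s_3 = InvRound(s_2, k_4) = 0xEED5D
s_4 = InvRound(s_3, k_3) = 0xA14BF
s_5 = InvRound(s_4, k_2) = 0x4FBC2
s_6 = InvRound(s_5, k_1) = 0x61500
s_7 = InvRound(s_6, k_0) = 0x42A34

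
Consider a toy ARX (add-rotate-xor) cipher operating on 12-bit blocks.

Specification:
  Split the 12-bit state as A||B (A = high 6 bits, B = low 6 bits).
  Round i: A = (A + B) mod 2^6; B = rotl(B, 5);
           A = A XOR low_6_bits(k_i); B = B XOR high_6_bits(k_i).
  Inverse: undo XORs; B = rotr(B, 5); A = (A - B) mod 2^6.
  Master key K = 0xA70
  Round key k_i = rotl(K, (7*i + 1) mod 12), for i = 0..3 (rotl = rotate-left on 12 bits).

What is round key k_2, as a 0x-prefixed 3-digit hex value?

K = 0xA70
k_0 = rotl(K, (7*0+1) mod 12) = rotl(K, 1) = 0x4E1
k_1 = rotl(K, (7*1+1) mod 12) = rotl(K, 8) = 0x0A7
k_2 = rotl(K, (7*2+1) mod 12) = rotl(K, 3) = 0x385

0x385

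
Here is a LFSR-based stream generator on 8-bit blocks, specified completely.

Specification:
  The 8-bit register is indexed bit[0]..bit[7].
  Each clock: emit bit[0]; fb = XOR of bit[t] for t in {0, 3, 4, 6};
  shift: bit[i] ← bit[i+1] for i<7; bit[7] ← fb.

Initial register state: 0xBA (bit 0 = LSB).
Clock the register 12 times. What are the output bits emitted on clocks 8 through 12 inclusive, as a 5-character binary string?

reg_0 = 0xBA
clock 1: out=0, reg = 0x5D
clock 2: out=1, reg = 0x2E
clock 3: out=0, reg = 0x97
clock 4: out=1, reg = 0x4B
clock 5: out=1, reg = 0xA5
clock 6: out=1, reg = 0xD2
clock 7: out=0, reg = 0x69
clock 8: out=1, reg = 0xB4
clock 9: out=0, reg = 0xDA
clock 10: out=0, reg = 0xED
clock 11: out=1, reg = 0xF6
clock 12: out=0, reg = 0x7B

10010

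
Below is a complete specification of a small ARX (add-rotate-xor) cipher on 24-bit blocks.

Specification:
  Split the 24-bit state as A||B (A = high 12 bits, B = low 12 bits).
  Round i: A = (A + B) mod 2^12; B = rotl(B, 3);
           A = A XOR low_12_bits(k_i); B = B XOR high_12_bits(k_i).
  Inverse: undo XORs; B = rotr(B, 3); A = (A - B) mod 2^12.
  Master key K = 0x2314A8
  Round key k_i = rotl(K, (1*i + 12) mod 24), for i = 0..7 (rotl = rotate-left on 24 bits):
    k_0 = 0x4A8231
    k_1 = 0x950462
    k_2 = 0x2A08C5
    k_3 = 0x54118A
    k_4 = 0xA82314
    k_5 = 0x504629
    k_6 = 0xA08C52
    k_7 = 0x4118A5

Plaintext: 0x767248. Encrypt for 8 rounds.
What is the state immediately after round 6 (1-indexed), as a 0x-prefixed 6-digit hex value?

0xCFAF0B

s_0 = plaintext = 0x767248
s_1 = Round(s_0, k_0) = 0xB9E6E9
s_2 = Round(s_1, k_1) = 0x6E5E1B
s_3 = Round(s_2, k_2) = 0xDC527F
s_4 = Round(s_3, k_3) = 0x1CE6B8
s_5 = Round(s_4, k_4) = 0xB92F41
s_6 = Round(s_5, k_5) = 0xCFAF0B
s_7 = Round(s_6, k_6) = 0x057257
s_8 = Round(s_7, k_7) = 0xA0B6A8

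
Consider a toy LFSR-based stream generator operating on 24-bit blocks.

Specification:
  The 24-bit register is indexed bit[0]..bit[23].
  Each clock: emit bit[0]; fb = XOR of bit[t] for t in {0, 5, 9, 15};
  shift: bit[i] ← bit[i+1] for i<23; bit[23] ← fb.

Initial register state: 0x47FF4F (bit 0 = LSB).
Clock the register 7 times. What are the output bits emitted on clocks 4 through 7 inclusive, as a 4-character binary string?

1001

reg_0 = 0x47FF4F
clock 1: out=1, reg = 0xA3FFA7
clock 2: out=1, reg = 0x51FFD3
clock 3: out=1, reg = 0xA8FFE9
clock 4: out=1, reg = 0x547FF4
clock 5: out=0, reg = 0x2A3FFA
clock 6: out=0, reg = 0x151FFD
clock 7: out=1, reg = 0x8A8FFE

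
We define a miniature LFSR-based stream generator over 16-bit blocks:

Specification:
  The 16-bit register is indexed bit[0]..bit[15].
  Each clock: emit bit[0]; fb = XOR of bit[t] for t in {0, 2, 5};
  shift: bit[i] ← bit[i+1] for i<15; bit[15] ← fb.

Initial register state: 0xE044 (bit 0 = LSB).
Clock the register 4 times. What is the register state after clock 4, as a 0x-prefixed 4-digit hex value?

reg_0 = 0xE044
clock 1: out=0, reg = 0xF022
clock 2: out=0, reg = 0xF811
clock 3: out=1, reg = 0xFC08
clock 4: out=0, reg = 0x7E04

0x7E04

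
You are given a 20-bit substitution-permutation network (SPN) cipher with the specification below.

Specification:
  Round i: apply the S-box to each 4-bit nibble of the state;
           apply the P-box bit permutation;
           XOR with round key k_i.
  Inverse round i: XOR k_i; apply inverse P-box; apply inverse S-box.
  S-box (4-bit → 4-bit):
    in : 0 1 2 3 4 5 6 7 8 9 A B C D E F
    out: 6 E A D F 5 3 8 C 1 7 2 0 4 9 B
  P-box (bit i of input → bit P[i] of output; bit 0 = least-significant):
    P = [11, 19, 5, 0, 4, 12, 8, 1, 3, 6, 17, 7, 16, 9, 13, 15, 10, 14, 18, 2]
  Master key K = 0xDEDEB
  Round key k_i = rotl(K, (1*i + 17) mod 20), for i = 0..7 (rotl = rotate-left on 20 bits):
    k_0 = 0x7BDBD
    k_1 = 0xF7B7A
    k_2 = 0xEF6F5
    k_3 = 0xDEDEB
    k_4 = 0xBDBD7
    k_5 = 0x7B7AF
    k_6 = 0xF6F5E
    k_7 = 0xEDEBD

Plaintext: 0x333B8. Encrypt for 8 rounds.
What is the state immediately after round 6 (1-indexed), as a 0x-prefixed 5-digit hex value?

s_0 = plaintext = 0x333B8
s_1 = Round(s_0, k_0) = 0x00910
s_2 = Round(s_1, k_1) = 0x30850
s_3 = Round(s_2, k_2) = 0x0D141
s_4 = Round(s_3, k_3) = 0x39C18
s_5 = Round(s_4, k_4) = 0xECEF0
s_6 = Round(s_5, k_5) = 0xFA311
s_7 = Round(s_6, k_6) = 0x418F1
s_8 = Round(s_7, k_7) = 0x0280A

0xFA311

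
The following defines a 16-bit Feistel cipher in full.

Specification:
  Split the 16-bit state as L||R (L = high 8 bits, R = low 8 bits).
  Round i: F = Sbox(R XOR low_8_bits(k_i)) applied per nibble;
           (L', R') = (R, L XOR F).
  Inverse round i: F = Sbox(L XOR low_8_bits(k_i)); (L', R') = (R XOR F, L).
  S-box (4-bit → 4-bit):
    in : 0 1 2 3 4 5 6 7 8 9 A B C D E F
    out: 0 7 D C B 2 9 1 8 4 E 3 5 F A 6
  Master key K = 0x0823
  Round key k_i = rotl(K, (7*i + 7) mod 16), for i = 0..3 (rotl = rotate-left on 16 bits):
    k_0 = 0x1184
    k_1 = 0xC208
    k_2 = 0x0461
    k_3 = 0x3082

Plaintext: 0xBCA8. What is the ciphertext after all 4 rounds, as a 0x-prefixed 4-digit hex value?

s_0 = plaintext = 0xBCA8
s_1 = Round(s_0, k_0) = 0xA869
s_2 = Round(s_1, k_1) = 0x693F
s_3 = Round(s_2, k_2) = 0x3F43
s_4 = Round(s_3, k_3) = 0x4368

0x4368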